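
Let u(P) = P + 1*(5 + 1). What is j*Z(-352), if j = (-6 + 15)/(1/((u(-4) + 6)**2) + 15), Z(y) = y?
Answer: -202752/961 ≈ -210.98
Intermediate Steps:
u(P) = 6 + P (u(P) = P + 1*6 = P + 6 = 6 + P)
j = 576/961 (j = (-6 + 15)/(1/(((6 - 4) + 6)**2) + 15) = 9/(1/((2 + 6)**2) + 15) = 9/(1/(8**2) + 15) = 9/(1/64 + 15) = 9/(961/64) = 9*(64/961) = 576/961 ≈ 0.59938)
j*Z(-352) = (576/961)*(-352) = -202752/961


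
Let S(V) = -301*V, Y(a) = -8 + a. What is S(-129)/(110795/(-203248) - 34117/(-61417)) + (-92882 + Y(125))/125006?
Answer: 60590126338900534919/16190214718006 ≈ 3.7424e+6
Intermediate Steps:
S(-129)/(110795/(-203248) - 34117/(-61417)) + (-92882 + Y(125))/125006 = (-301*(-129))/(110795/(-203248) - 34117/(-61417)) + (-92882 + (-8 + 125))/125006 = 38829/(110795*(-1/203248) - 34117*(-1/61417)) + (-92882 + 117)*(1/125006) = 38829/(-110795/203248 + 34117/61417) - 92765*1/125006 = 38829/(129515501/12482882416) - 92765/125006 = 38829*(12482882416/129515501) - 92765/125006 = 484697841330864/129515501 - 92765/125006 = 60590126338900534919/16190214718006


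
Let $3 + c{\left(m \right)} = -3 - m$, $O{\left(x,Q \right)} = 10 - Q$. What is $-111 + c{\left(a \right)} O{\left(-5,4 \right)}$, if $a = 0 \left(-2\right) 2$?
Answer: $-147$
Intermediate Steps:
$a = 0$ ($a = 0 \cdot 2 = 0$)
$c{\left(m \right)} = -6 - m$ ($c{\left(m \right)} = -3 - \left(3 + m\right) = -6 - m$)
$-111 + c{\left(a \right)} O{\left(-5,4 \right)} = -111 + \left(-6 - 0\right) \left(10 - 4\right) = -111 + \left(-6 + 0\right) \left(10 - 4\right) = -111 - 36 = -147$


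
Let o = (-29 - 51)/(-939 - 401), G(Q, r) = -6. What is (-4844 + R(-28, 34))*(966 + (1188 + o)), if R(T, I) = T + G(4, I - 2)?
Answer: -704002716/67 ≈ -1.0508e+7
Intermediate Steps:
R(T, I) = -6 + T (R(T, I) = T - 6 = -6 + T)
o = 4/67 (o = -80/(-1340) = -80*(-1/1340) = 4/67 ≈ 0.059702)
(-4844 + R(-28, 34))*(966 + (1188 + o)) = (-4844 + (-6 - 28))*(966 + (1188 + 4/67)) = (-4844 - 34)*(966 + 79600/67) = -4878*144322/67 = -704002716/67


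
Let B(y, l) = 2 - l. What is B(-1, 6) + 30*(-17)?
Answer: -514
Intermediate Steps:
B(-1, 6) + 30*(-17) = (2 - 1*6) + 30*(-17) = (2 - 6) - 510 = -4 - 510 = -514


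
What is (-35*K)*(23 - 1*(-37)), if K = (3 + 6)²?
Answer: -170100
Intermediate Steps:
K = 81 (K = 9² = 81)
(-35*K)*(23 - 1*(-37)) = (-35*81)*(23 - 1*(-37)) = -2835*(23 + 37) = -2835*60 = -170100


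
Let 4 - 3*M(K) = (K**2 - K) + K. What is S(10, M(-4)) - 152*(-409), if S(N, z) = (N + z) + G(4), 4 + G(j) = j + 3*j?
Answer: 62186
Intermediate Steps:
G(j) = -4 + 4*j (G(j) = -4 + (j + 3*j) = -4 + 4*j)
M(K) = 4/3 - K**2/3 (M(K) = 4/3 - ((K**2 - K) + K)/3 = 4/3 - K**2/3)
S(N, z) = 12 + N + z (S(N, z) = (N + z) + (-4 + 4*4) = (N + z) + (-4 + 16) = (N + z) + 12 = 12 + N + z)
S(10, M(-4)) - 152*(-409) = (12 + 10 + (4/3 - 1/3*(-4)**2)) - 152*(-409) = (12 + 10 + (4/3 - 1/3*16)) + 62168 = (12 + 10 + (4/3 - 16/3)) + 62168 = (12 + 10 - 4) + 62168 = 18 + 62168 = 62186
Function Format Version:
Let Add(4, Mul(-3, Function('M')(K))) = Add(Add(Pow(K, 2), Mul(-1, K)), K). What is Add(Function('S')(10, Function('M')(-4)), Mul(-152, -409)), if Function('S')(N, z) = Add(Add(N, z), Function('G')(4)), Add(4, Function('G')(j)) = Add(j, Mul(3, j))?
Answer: 62186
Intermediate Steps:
Function('G')(j) = Add(-4, Mul(4, j)) (Function('G')(j) = Add(-4, Add(j, Mul(3, j))) = Add(-4, Mul(4, j)))
Function('M')(K) = Add(Rational(4, 3), Mul(Rational(-1, 3), Pow(K, 2))) (Function('M')(K) = Add(Rational(4, 3), Mul(Rational(-1, 3), Add(Add(Pow(K, 2), Mul(-1, K)), K))) = Add(Rational(4, 3), Mul(Rational(-1, 3), Pow(K, 2))))
Function('S')(N, z) = Add(12, N, z) (Function('S')(N, z) = Add(Add(N, z), Add(-4, Mul(4, 4))) = Add(Add(N, z), Add(-4, 16)) = Add(Add(N, z), 12) = Add(12, N, z))
Add(Function('S')(10, Function('M')(-4)), Mul(-152, -409)) = Add(Add(12, 10, Add(Rational(4, 3), Mul(Rational(-1, 3), Pow(-4, 2)))), Mul(-152, -409)) = Add(Add(12, 10, Add(Rational(4, 3), Mul(Rational(-1, 3), 16))), 62168) = Add(Add(12, 10, Add(Rational(4, 3), Rational(-16, 3))), 62168) = Add(Add(12, 10, -4), 62168) = Add(18, 62168) = 62186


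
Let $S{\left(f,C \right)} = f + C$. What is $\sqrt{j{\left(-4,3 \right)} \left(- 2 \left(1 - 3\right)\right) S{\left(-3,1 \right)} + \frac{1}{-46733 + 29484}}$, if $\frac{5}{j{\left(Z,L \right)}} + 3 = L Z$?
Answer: $\frac{\sqrt{7140516783}}{51747} \approx 1.633$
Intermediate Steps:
$j{\left(Z,L \right)} = \frac{5}{-3 + L Z}$
$S{\left(f,C \right)} = C + f$
$\sqrt{j{\left(-4,3 \right)} \left(- 2 \left(1 - 3\right)\right) S{\left(-3,1 \right)} + \frac{1}{-46733 + 29484}} = \sqrt{\frac{5}{-3 + 3 \left(-4\right)} \left(- 2 \left(1 - 3\right)\right) \left(1 - 3\right) + \frac{1}{-46733 + 29484}} = \sqrt{\frac{5}{-3 - 12} \left(\left(-2\right) \left(-2\right)\right) \left(-2\right) + \frac{1}{-17249}} = \sqrt{\frac{5}{-15} \cdot 4 \left(-2\right) - \frac{1}{17249}} = \sqrt{5 \left(- \frac{1}{15}\right) 4 \left(-2\right) - \frac{1}{17249}} = \sqrt{\left(- \frac{1}{3}\right) 4 \left(-2\right) - \frac{1}{17249}} = \sqrt{\left(- \frac{4}{3}\right) \left(-2\right) - \frac{1}{17249}} = \sqrt{\frac{8}{3} - \frac{1}{17249}} = \sqrt{\frac{137989}{51747}} = \frac{\sqrt{7140516783}}{51747}$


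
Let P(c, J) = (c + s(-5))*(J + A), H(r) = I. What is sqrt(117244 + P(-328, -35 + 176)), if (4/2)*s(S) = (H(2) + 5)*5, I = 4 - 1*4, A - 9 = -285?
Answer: sqrt(639346)/2 ≈ 399.80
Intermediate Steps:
A = -276 (A = 9 - 285 = -276)
I = 0 (I = 4 - 4 = 0)
H(r) = 0
s(S) = 25/2 (s(S) = ((0 + 5)*5)/2 = (5*5)/2 = (1/2)*25 = 25/2)
P(c, J) = (-276 + J)*(25/2 + c) (P(c, J) = (c + 25/2)*(J - 276) = (25/2 + c)*(-276 + J) = (-276 + J)*(25/2 + c))
sqrt(117244 + P(-328, -35 + 176)) = sqrt(117244 + (-3450 - 276*(-328) + 25*(-35 + 176)/2 + (-35 + 176)*(-328))) = sqrt(117244 + (-3450 + 90528 + (25/2)*141 + 141*(-328))) = sqrt(117244 + (-3450 + 90528 + 3525/2 - 46248)) = sqrt(117244 + 85185/2) = sqrt(319673/2) = sqrt(639346)/2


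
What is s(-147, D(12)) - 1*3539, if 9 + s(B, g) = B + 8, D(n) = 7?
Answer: -3687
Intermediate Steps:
s(B, g) = -1 + B (s(B, g) = -9 + (B + 8) = -9 + (8 + B) = -1 + B)
s(-147, D(12)) - 1*3539 = (-1 - 147) - 1*3539 = -148 - 3539 = -3687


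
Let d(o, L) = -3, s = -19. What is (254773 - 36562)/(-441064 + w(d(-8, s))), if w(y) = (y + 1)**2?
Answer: -72737/147020 ≈ -0.49474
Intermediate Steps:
w(y) = (1 + y)**2
(254773 - 36562)/(-441064 + w(d(-8, s))) = (254773 - 36562)/(-441064 + (1 - 3)**2) = 218211/(-441064 + (-2)**2) = 218211/(-441064 + 4) = 218211/(-441060) = 218211*(-1/441060) = -72737/147020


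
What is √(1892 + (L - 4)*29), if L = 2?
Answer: √1834 ≈ 42.825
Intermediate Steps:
√(1892 + (L - 4)*29) = √(1892 + (2 - 4)*29) = √(1892 - 2*29) = √(1892 - 58) = √1834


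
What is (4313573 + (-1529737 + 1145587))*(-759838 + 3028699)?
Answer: 8915314597203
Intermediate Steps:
(4313573 + (-1529737 + 1145587))*(-759838 + 3028699) = (4313573 - 384150)*2268861 = 3929423*2268861 = 8915314597203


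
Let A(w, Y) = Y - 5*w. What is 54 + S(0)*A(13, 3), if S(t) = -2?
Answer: 178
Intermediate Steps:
54 + S(0)*A(13, 3) = 54 - 2*(3 - 5*13) = 54 - 2*(3 - 65) = 54 - 2*(-62) = 54 + 124 = 178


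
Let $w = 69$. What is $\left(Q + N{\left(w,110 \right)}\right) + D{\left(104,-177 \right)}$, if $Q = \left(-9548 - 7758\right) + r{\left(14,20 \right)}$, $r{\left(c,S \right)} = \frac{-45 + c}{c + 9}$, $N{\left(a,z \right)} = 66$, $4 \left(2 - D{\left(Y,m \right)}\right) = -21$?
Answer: $- \frac{1585537}{92} \approx -17234.0$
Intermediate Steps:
$D{\left(Y,m \right)} = \frac{29}{4}$ ($D{\left(Y,m \right)} = 2 - - \frac{21}{4} = 2 + \frac{21}{4} = \frac{29}{4}$)
$r{\left(c,S \right)} = \frac{-45 + c}{9 + c}$
$Q = - \frac{398069}{23}$ ($Q = \left(-9548 - 7758\right) + \frac{-45 + 14}{9 + 14} = -17306 + \frac{1}{23} \left(-31\right) = -17306 - \frac{31}{23} = - \frac{398069}{23} \approx -17307.0$)
$\left(Q + N{\left(w,110 \right)}\right) + D{\left(104,-177 \right)} = \left(- \frac{398069}{23} + 66\right) + \frac{29}{4} = - \frac{396551}{23} + \frac{29}{4} = - \frac{1585537}{92}$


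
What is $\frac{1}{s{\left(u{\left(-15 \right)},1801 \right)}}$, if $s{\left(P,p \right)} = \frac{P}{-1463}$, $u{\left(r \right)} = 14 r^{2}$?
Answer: $- \frac{209}{450} \approx -0.46444$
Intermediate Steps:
$s{\left(P,p \right)} = - \frac{P}{1463}$ ($s{\left(P,p \right)} = P \left(- \frac{1}{1463}\right) = - \frac{P}{1463}$)
$\frac{1}{s{\left(u{\left(-15 \right)},1801 \right)}} = \frac{1}{\left(- \frac{1}{1463}\right) 14 \left(-15\right)^{2}} = \frac{1}{\left(- \frac{1}{1463}\right) 14 \cdot 225} = \frac{1}{\left(- \frac{1}{1463}\right) 3150} = \frac{1}{- \frac{450}{209}} = - \frac{209}{450}$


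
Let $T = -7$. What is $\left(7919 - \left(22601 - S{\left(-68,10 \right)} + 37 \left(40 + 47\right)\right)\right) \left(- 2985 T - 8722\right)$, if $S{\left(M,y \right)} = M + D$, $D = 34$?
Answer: $-218322755$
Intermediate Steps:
$S{\left(M,y \right)} = 34 + M$ ($S{\left(M,y \right)} = M + 34 = 34 + M$)
$\left(7919 - \left(22601 - S{\left(-68,10 \right)} + 37 \left(40 + 47\right)\right)\right) \left(- 2985 T - 8722\right) = \left(7919 - \left(22635 + 37 \left(40 + 47\right)\right)\right) \left(\left(-2985\right) \left(-7\right) - 8722\right) = \left(7919 - 25854\right) \left(20895 - 8722\right) = \left(7919 - 25854\right) 12173 = \left(-17935\right) 12173 = -218322755$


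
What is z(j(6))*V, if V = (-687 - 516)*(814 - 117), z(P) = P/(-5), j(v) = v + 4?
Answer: 1676982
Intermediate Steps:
j(v) = 4 + v
z(P) = -P/5 (z(P) = P*(-1/5) = -P/5)
V = -838491 (V = -1203*697 = -838491)
z(j(6))*V = -(4 + 6)/5*(-838491) = -1/5*10*(-838491) = -2*(-838491) = 1676982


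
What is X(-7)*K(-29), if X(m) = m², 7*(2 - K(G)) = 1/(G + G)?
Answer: 5691/58 ≈ 98.121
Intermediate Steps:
K(G) = 2 - 1/(14*G) (K(G) = 2 - 1/(7*(G + G)) = 2 - 1/(2*G)/7 = 2 - 1/(14*G))
X(-7)*K(-29) = (-7)²*(2 - 1/14/(-29)) = 49*(2 - 1/14*(-1/29)) = 49*(2 + 1/406) = 49*(813/406) = 5691/58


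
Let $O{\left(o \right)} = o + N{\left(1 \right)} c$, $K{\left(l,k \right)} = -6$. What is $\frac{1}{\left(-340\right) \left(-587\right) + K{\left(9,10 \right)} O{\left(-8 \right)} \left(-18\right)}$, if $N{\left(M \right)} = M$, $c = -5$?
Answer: $\frac{1}{198176} \approx 5.046 \cdot 10^{-6}$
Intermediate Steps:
$O{\left(o \right)} = -5 + o$ ($O{\left(o \right)} = o + 1 \left(-5\right) = o - 5 = -5 + o$)
$\frac{1}{\left(-340\right) \left(-587\right) + K{\left(9,10 \right)} O{\left(-8 \right)} \left(-18\right)} = \frac{1}{\left(-340\right) \left(-587\right) + - 6 \left(-5 - 8\right) \left(-18\right)} = \frac{1}{199580 + \left(-6\right) \left(-13\right) \left(-18\right)} = \frac{1}{199580 + 78 \left(-18\right)} = \frac{1}{199580 - 1404} = \frac{1}{198176}$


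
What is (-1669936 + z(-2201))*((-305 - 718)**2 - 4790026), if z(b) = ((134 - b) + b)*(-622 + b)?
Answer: 7667497938346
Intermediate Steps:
z(b) = -83348 + 134*b (z(b) = 134*(-622 + b) = -83348 + 134*b)
(-1669936 + z(-2201))*((-305 - 718)**2 - 4790026) = (-1669936 + (-83348 + 134*(-2201)))*((-305 - 718)**2 - 4790026) = (-1669936 + (-83348 - 294934))*((-1023)**2 - 4790026) = (-1669936 - 378282)*(1046529 - 4790026) = -2048218*(-3743497) = 7667497938346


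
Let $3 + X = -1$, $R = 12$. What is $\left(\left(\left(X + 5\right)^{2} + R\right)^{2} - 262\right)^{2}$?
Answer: $8649$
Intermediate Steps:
$X = -4$ ($X = -3 - 1 = -4$)
$\left(\left(\left(X + 5\right)^{2} + R\right)^{2} - 262\right)^{2} = \left(\left(\left(-4 + 5\right)^{2} + 12\right)^{2} - 262\right)^{2} = \left(\left(1^{2} + 12\right)^{2} - 262\right)^{2} = \left(\left(1 + 12\right)^{2} - 262\right)^{2} = \left(13^{2} - 262\right)^{2} = \left(169 - 262\right)^{2} = \left(-93\right)^{2} = 8649$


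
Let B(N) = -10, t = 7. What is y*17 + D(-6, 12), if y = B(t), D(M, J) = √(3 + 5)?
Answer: -170 + 2*√2 ≈ -167.17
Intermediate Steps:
D(M, J) = 2*√2 (D(M, J) = √8 = 2*√2)
y = -10
y*17 + D(-6, 12) = -10*17 + 2*√2 = -170 + 2*√2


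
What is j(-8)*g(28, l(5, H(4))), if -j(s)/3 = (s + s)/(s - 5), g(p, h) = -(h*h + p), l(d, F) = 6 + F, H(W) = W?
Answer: 6144/13 ≈ 472.62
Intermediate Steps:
g(p, h) = -p - h² (g(p, h) = -(h² + p) = -(p + h²) = -p - h²)
j(s) = -6*s/(-5 + s) (j(s) = -3*(s + s)/(s - 5) = -3*2*s/(-5 + s) = -6*s/(-5 + s))
j(-8)*g(28, l(5, H(4))) = (-6*(-8)/(-5 - 8))*(-1*28 - (6 + 4)²) = (-6*(-8)/(-13))*(-28 - 1*10²) = (-6*(-8)*(-1/13))*(-28 - 1*100) = -48*(-28 - 100)/13 = -48/13*(-128) = 6144/13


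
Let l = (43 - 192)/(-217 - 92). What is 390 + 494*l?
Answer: 194116/309 ≈ 628.21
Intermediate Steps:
l = 149/309 (l = -149/(-309) = -149*(-1/309) = 149/309 ≈ 0.48220)
390 + 494*l = 390 + 494*(149/309) = 390 + 73606/309 = 194116/309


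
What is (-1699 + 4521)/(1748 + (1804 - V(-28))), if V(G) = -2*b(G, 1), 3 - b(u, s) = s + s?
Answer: 1411/1777 ≈ 0.79403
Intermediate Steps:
b(u, s) = 3 - 2*s (b(u, s) = 3 - (s + s) = 3 - 2*s)
V(G) = -2 (V(G) = -2*(3 - 2*1) = -2*(3 - 2) = -2*1 = -2)
(-1699 + 4521)/(1748 + (1804 - V(-28))) = (-1699 + 4521)/(1748 + (1804 - 1*(-2))) = 2822/(1748 + (1804 + 2)) = 2822/(1748 + 1806) = 2822/3554 = 2822*(1/3554) = 1411/1777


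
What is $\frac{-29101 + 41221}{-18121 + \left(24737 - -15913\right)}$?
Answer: $\frac{12120}{22529} \approx 0.53797$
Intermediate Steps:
$\frac{-29101 + 41221}{-18121 + \left(24737 - -15913\right)} = \frac{12120}{-18121 + \left(24737 + 15913\right)} = \frac{12120}{-18121 + 40650} = \frac{12120}{22529}$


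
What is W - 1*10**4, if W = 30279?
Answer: 20279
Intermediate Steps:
W - 1*10**4 = 30279 - 1*10**4 = 30279 - 1*10000 = 30279 - 10000 = 20279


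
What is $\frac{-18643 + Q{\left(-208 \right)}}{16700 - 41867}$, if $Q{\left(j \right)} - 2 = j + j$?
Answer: $\frac{19057}{25167} \approx 0.75722$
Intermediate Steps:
$Q{\left(j \right)} = 2 + 2 j$ ($Q{\left(j \right)} = 2 + \left(j + j\right) = 2 + 2 j$)
$\frac{-18643 + Q{\left(-208 \right)}}{16700 - 41867} = \frac{-18643 + \left(2 + 2 \left(-208\right)\right)}{16700 - 41867} = \frac{-18643 + \left(2 - 416\right)}{-25167} = \left(-18643 - 414\right) \left(- \frac{1}{25167}\right) = \left(-19057\right) \left(- \frac{1}{25167}\right) = \frac{19057}{25167}$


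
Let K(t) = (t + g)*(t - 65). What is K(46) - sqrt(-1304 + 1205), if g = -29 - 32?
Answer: 285 - 3*I*sqrt(11) ≈ 285.0 - 9.9499*I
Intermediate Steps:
g = -61
K(t) = (-65 + t)*(-61 + t) (K(t) = (t - 61)*(t - 65) = (-61 + t)*(-65 + t) = (-65 + t)*(-61 + t))
K(46) - sqrt(-1304 + 1205) = (3965 + 46**2 - 126*46) - sqrt(-1304 + 1205) = (3965 + 2116 - 5796) - sqrt(-99) = 285 - 3*I*sqrt(11)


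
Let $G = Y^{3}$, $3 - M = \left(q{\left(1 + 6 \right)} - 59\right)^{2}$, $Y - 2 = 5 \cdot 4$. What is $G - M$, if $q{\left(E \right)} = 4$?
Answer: $13670$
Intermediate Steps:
$Y = 22$ ($Y = 2 + 5 \cdot 4 = 2 + 20 = 22$)
$M = -3022$ ($M = 3 - \left(4 - 59\right)^{2} = 3 - \left(-55\right)^{2} = 3 - 3025 = -3022$)
$G = 10648$ ($G = 22^{3} = 10648$)
$G - M = 10648 - -3022 = 10648 + 3022 = 13670$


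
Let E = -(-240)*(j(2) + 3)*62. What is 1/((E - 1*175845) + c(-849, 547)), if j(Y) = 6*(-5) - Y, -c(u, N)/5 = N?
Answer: -1/610100 ≈ -1.6391e-6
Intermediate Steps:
c(u, N) = -5*N
j(Y) = -30 - Y
E = -431520 (E = -(-240)*((-30 - 1*2) + 3)*62 = -(-240)*((-30 - 2) + 3)*62 = -(-240)*(-32 + 3)*62 = -(-240)*(-29)*62 = -48*145*62 = -6960*62 = -431520)
1/((E - 1*175845) + c(-849, 547)) = 1/((-431520 - 1*175845) - 5*547) = 1/((-431520 - 175845) - 2735) = 1/(-607365 - 2735) = 1/(-610100) = -1/610100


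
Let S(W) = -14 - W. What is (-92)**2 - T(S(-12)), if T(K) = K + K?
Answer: 8468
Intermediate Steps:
T(K) = 2*K
(-92)**2 - T(S(-12)) = (-92)**2 - 2*(-14 - 1*(-12)) = 8464 - 2*(-14 + 12) = 8464 - 2*(-2) = 8464 - 1*(-4) = 8464 + 4 = 8468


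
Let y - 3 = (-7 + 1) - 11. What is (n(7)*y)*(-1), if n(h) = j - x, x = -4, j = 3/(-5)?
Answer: 238/5 ≈ 47.600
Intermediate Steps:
j = -⅗ (j = 3*(-⅕) = -⅗ ≈ -0.60000)
n(h) = 17/5 (n(h) = -⅗ - 1*(-4) = -⅗ + 4 = 17/5)
y = -14 (y = 3 + ((-7 + 1) - 11) = 3 + (-6 - 11) = 3 - 17 = -14)
(n(7)*y)*(-1) = ((17/5)*(-14))*(-1) = -238/5*(-1) = 238/5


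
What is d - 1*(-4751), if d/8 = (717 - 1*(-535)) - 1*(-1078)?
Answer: 23391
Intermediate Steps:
d = 18640 (d = 8*((717 - 1*(-535)) - 1*(-1078)) = 8*((717 + 535) + 1078) = 8*(1252 + 1078) = 8*2330 = 18640)
d - 1*(-4751) = 18640 - 1*(-4751) = 18640 + 4751 = 23391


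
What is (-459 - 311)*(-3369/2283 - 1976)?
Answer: 1158741430/761 ≈ 1.5227e+6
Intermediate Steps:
(-459 - 311)*(-3369/2283 - 1976) = -770*(-3369*1/2283 - 1976) = -770*(-1123/761 - 1976) = -770*(-1504859/761) = 1158741430/761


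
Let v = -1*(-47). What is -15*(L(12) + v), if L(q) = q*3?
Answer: -1245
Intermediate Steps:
v = 47
L(q) = 3*q
-15*(L(12) + v) = -15*(3*12 + 47) = -15*(36 + 47) = -15*83 = -1245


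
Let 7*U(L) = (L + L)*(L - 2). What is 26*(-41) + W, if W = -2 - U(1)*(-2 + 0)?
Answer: -7480/7 ≈ -1068.6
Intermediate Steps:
U(L) = 2*L*(-2 + L)/7 (U(L) = ((L + L)*(L - 2))/7 = ((2*L)*(-2 + L))/7 = (2*L*(-2 + L))/7 = 2*L*(-2 + L)/7)
W = -18/7 (W = -2 - (2/7)*1*(-2 + 1)*(-2 + 0) = -2 - (2/7)*1*(-1)*(-2) = -2 - (-2)*(-2)/7 = -2 - 1*4/7 = -2 - 4/7 = -18/7 ≈ -2.5714)
26*(-41) + W = 26*(-41) - 18/7 = -1066 - 18/7 = -7480/7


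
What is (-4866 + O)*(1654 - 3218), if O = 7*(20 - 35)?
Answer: 7774644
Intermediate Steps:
O = -105 (O = 7*(-15) = -105)
(-4866 + O)*(1654 - 3218) = (-4866 - 105)*(1654 - 3218) = -4971*(-1564) = 7774644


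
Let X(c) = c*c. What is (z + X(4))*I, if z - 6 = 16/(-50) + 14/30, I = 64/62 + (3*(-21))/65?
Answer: 210947/151125 ≈ 1.3958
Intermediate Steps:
X(c) = c**2
I = 127/2015 (I = 64*(1/62) - 63*1/65 = 32/31 - 63/65 = 127/2015 ≈ 0.063027)
z = 461/75 (z = 6 + (16/(-50) + 14/30) = 6 + (16*(-1/50) + 14*(1/30)) = 6 + (-8/25 + 7/15) = 6 + 11/75 = 461/75 ≈ 6.1467)
(z + X(4))*I = (461/75 + 4**2)*(127/2015) = (461/75 + 16)*(127/2015) = (1661/75)*(127/2015) = 210947/151125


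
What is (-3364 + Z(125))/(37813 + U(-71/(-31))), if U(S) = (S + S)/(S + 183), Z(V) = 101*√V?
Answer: -9661408/108599007 + 1450360*√5/108599007 ≈ -0.059101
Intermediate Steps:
U(S) = 2*S/(183 + S) (U(S) = (2*S)/(183 + S) = 2*S/(183 + S))
(-3364 + Z(125))/(37813 + U(-71/(-31))) = (-3364 + 101*√125)/(37813 + 2*(-71/(-31))/(183 - 71/(-31))) = (-3364 + 101*(5*√5))/(37813 + 2*(-71*(-1/31))/(183 - 71*(-1/31))) = (-3364 + 505*√5)/(37813 + 2*(71/31)/(183 + 71/31)) = (-3364 + 505*√5)/(37813 + 2*(71/31)/(5744/31)) = (-3364 + 505*√5)/(37813 + 2*(71/31)*(31/5744)) = (-3364 + 505*√5)/(37813 + 71/2872) = (-3364 + 505*√5)/(108599007/2872) = (-3364 + 505*√5)*(2872/108599007) = -9661408/108599007 + 1450360*√5/108599007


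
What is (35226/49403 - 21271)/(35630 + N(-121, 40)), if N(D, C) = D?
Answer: -1050815987/1754251127 ≈ -0.59901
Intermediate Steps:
(35226/49403 - 21271)/(35630 + N(-121, 40)) = (35226/49403 - 21271)/(35630 - 121) = (35226*(1/49403) - 21271)/35509 = (35226/49403 - 21271)*(1/35509) = -1050815987/49403*1/35509 = -1050815987/1754251127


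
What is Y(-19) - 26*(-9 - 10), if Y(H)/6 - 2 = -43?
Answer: 248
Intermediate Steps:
Y(H) = -246 (Y(H) = 12 + 6*(-43) = 12 - 258 = -246)
Y(-19) - 26*(-9 - 10) = -246 - 26*(-9 - 10) = -246 - 26*(-19) = -246 - 1*(-494) = -246 + 494 = 248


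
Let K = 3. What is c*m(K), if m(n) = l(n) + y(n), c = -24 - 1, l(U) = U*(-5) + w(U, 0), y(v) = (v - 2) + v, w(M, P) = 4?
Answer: 175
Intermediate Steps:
y(v) = -2 + 2*v (y(v) = (-2 + v) + v = -2 + 2*v)
l(U) = 4 - 5*U (l(U) = U*(-5) + 4 = -5*U + 4 = 4 - 5*U)
c = -25
m(n) = 2 - 3*n (m(n) = (4 - 5*n) + (-2 + 2*n) = 2 - 3*n)
c*m(K) = -25*(2 - 3*3) = -25*(2 - 9) = -25*(-7) = 175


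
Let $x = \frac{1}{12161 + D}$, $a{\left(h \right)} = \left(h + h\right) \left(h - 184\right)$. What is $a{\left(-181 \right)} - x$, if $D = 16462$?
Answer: $\frac{3781956989}{28623} \approx 1.3213 \cdot 10^{5}$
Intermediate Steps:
$a{\left(h \right)} = 2 h \left(-184 + h\right)$
$x = \frac{1}{28623}$ ($x = \frac{1}{12161 + 16462} = \frac{1}{28623} \approx 3.4937 \cdot 10^{-5}$)
$a{\left(-181 \right)} - x = 2 \left(-181\right) \left(-184 - 181\right) - \frac{1}{28623} = 2 \left(-181\right) \left(-365\right) - \frac{1}{28623} = 132130 - \frac{1}{28623} = \frac{3781956989}{28623}$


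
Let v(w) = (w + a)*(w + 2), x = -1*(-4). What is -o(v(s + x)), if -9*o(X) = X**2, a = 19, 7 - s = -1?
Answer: 188356/9 ≈ 20928.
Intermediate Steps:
s = 8 (s = 7 - 1*(-1) = 7 + 1 = 8)
x = 4
v(w) = (2 + w)*(19 + w) (v(w) = (w + 19)*(w + 2) = (19 + w)*(2 + w) = (2 + w)*(19 + w))
o(X) = -X**2/9
-o(v(s + x)) = -(-1)*(38 + (8 + 4)**2 + 21*(8 + 4))**2/9 = -(-1)*(38 + 12**2 + 21*12)**2/9 = -(-1)*(38 + 144 + 252)**2/9 = -(-1)*434**2/9 = -(-1)*188356/9 = -1*(-188356/9) = 188356/9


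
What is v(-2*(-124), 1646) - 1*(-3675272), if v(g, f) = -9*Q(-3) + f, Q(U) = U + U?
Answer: 3676972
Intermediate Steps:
Q(U) = 2*U
v(g, f) = 54 + f (v(g, f) = -18*(-3) + f = -9*(-6) + f = 54 + f)
v(-2*(-124), 1646) - 1*(-3675272) = (54 + 1646) - 1*(-3675272) = 1700 + 3675272 = 3676972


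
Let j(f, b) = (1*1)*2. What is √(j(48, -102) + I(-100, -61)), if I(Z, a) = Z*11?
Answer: 3*I*√122 ≈ 33.136*I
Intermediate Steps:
j(f, b) = 2 (j(f, b) = 1*2 = 2)
I(Z, a) = 11*Z
√(j(48, -102) + I(-100, -61)) = √(2 + 11*(-100)) = √(2 - 1100) = √(-1098) = 3*I*√122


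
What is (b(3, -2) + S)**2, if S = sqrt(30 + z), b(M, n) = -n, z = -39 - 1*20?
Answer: (2 + I*sqrt(29))**2 ≈ -25.0 + 21.541*I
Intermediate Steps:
z = -59 (z = -39 - 20 = -59)
S = I*sqrt(29) (S = sqrt(30 - 59) = sqrt(-29) = I*sqrt(29) ≈ 5.3852*I)
(b(3, -2) + S)**2 = (-1*(-2) + I*sqrt(29))**2 = (2 + I*sqrt(29))**2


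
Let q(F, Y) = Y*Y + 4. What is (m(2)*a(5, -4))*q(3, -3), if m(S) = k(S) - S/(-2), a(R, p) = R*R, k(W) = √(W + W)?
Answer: 975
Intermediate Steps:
k(W) = √2*√W (k(W) = √(2*W) = √2*√W)
a(R, p) = R²
q(F, Y) = 4 + Y² (q(F, Y) = Y² + 4 = 4 + Y²)
m(S) = S/2 + √2*√S (m(S) = √2*√S - S/(-2) = √2*√S - S*(-1)/2 = √2*√S - (-1)*S/2 = √2*√S + S/2 = S/2 + √2*√S)
(m(2)*a(5, -4))*q(3, -3) = (((½)*2 + √2*√2)*5²)*(4 + (-3)²) = ((1 + 2)*25)*(4 + 9) = (3*25)*13 = 75*13 = 975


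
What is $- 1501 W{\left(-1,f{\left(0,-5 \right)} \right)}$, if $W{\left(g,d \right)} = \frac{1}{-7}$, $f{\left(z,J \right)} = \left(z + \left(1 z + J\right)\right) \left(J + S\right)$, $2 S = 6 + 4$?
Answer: $\frac{1501}{7} \approx 214.43$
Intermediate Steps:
$S = 5$ ($S = \frac{6 + 4}{2} = \frac{1}{2} \cdot 10 = 5$)
$f{\left(z,J \right)} = \left(5 + J\right) \left(J + 2 z\right)$ ($f{\left(z,J \right)} = \left(z + \left(1 z + J\right)\right) \left(J + 5\right) = \left(z + \left(z + J\right)\right) \left(5 + J\right) = \left(z + \left(J + z\right)\right) \left(5 + J\right) = \left(J + 2 z\right) \left(5 + J\right) = \left(5 + J\right) \left(J + 2 z\right)$)
$W{\left(g,d \right)} = - \frac{1}{7}$
$- 1501 W{\left(-1,f{\left(0,-5 \right)} \right)} = \left(-1501\right) \left(- \frac{1}{7}\right) = \frac{1501}{7}$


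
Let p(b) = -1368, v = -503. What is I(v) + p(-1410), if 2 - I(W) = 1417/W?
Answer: -685681/503 ≈ -1363.2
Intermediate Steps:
I(W) = 2 - 1417/W
I(v) + p(-1410) = (2 - 1417/(-503)) - 1368 = (2 - 1417*(-1/503)) - 1368 = (2 + 1417/503) - 1368 = 2423/503 - 1368 = -685681/503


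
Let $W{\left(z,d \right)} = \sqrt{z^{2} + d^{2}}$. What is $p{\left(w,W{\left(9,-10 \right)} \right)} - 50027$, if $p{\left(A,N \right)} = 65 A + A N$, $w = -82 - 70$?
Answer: $-59907 - 152 \sqrt{181} \approx -61952.0$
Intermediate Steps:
$W{\left(z,d \right)} = \sqrt{d^{2} + z^{2}}$
$w = -152$
$p{\left(w,W{\left(9,-10 \right)} \right)} - 50027 = - 152 \left(65 + \sqrt{\left(-10\right)^{2} + 9^{2}}\right) - 50027 = - 152 \left(65 + \sqrt{100 + 81}\right) - 50027 = - 152 \left(65 + \sqrt{181}\right) - 50027 = \left(-9880 - 152 \sqrt{181}\right) - 50027 = -59907 - 152 \sqrt{181}$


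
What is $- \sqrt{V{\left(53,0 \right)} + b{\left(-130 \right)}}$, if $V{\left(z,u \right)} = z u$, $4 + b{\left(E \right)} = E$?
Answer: $- i \sqrt{134} \approx - 11.576 i$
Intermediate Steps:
$b{\left(E \right)} = -4 + E$
$V{\left(z,u \right)} = u z$
$- \sqrt{V{\left(53,0 \right)} + b{\left(-130 \right)}} = - \sqrt{0 \cdot 53 - 134} = - \sqrt{0 - 134} = - \sqrt{-134} = - i \sqrt{134}$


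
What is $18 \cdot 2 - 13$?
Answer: $23$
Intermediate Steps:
$18 \cdot 2 - 13 = 36 - 13 = 23$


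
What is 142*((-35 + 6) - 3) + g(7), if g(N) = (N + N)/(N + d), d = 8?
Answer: -68146/15 ≈ -4543.1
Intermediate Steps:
g(N) = 2*N/(8 + N) (g(N) = (N + N)/(N + 8) = (2*N)/(8 + N) = 2*N/(8 + N))
142*((-35 + 6) - 3) + g(7) = 142*((-35 + 6) - 3) + 2*7/(8 + 7) = 142*(-29 - 3) + 2*7/15 = 142*(-32) + 2*7*(1/15) = -4544 + 14/15 = -68146/15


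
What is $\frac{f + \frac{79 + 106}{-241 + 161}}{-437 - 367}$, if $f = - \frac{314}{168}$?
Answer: $\frac{1405}{270144} \approx 0.0052009$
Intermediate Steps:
$f = - \frac{157}{84}$ ($f = \left(-314\right) \frac{1}{168} = - \frac{157}{84} \approx -1.869$)
$\frac{f + \frac{79 + 106}{-241 + 161}}{-437 - 367} = \frac{- \frac{157}{84} + \frac{79 + 106}{-241 + 161}}{-437 - 367} = \frac{- \frac{157}{84} + \frac{185}{-80}}{-804} = \left(- \frac{157}{84} + 185 \left(- \frac{1}{80}\right)\right) \left(- \frac{1}{804}\right) = \left(- \frac{157}{84} - \frac{37}{16}\right) \left(- \frac{1}{804}\right) = \left(- \frac{1405}{336}\right) \left(- \frac{1}{804}\right) = \frac{1405}{270144}$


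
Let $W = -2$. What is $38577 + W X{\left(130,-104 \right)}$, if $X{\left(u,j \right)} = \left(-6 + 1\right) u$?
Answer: $39877$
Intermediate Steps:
$X{\left(u,j \right)} = - 5 u$
$38577 + W X{\left(130,-104 \right)} = 38577 - 2 \left(\left(-5\right) 130\right) = 38577 - -1300 = 38577 + 1300 = 39877$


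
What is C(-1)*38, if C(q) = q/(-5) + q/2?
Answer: -57/5 ≈ -11.400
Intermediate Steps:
C(q) = 3*q/10 (C(q) = q*(-⅕) + q*(½) = -q/5 + q/2 = 3*q/10)
C(-1)*38 = ((3/10)*(-1))*38 = -3/10*38 = -57/5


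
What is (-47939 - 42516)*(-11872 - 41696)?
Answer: 4845493440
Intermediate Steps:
(-47939 - 42516)*(-11872 - 41696) = -90455*(-53568) = 4845493440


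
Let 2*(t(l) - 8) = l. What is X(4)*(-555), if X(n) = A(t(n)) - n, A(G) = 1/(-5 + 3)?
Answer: 4995/2 ≈ 2497.5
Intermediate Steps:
t(l) = 8 + l/2
A(G) = -½ (A(G) = 1/(-2) = -½)
X(n) = -½ - n
X(4)*(-555) = (-½ - 1*4)*(-555) = (-½ - 4)*(-555) = -9/2*(-555) = 4995/2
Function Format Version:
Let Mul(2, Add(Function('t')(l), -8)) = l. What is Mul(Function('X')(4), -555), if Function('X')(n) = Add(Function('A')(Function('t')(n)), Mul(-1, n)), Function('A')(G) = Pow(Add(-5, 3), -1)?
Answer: Rational(4995, 2) ≈ 2497.5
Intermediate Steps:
Function('t')(l) = Add(8, Mul(Rational(1, 2), l))
Function('A')(G) = Rational(-1, 2) (Function('A')(G) = Pow(-2, -1) = Rational(-1, 2))
Function('X')(n) = Add(Rational(-1, 2), Mul(-1, n))
Mul(Function('X')(4), -555) = Mul(Add(Rational(-1, 2), Mul(-1, 4)), -555) = Mul(Add(Rational(-1, 2), -4), -555) = Mul(Rational(-9, 2), -555) = Rational(4995, 2)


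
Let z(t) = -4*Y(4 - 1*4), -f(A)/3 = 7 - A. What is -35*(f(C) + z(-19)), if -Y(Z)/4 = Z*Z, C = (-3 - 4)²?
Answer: -4410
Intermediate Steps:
C = 49 (C = (-7)² = 49)
Y(Z) = -4*Z² (Y(Z) = -4*Z*Z = -4*Z²)
f(A) = -21 + 3*A (f(A) = -3*(7 - A) = -21 + 3*A)
z(t) = 0 (z(t) = -(-16)*(4 - 1*4)² = -(-16)*(4 - 4)² = -(-16)*0² = -(-16)*0 = -4*0 = 0)
-35*(f(C) + z(-19)) = -35*((-21 + 3*49) + 0) = -35*((-21 + 147) + 0) = -35*(126 + 0) = -35*126 = -4410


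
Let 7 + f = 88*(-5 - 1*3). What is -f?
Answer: 711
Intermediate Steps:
f = -711 (f = -7 + 88*(-5 - 1*3) = -7 + 88*(-5 - 3) = -7 + 88*(-8) = -7 - 704 = -711)
-f = -1*(-711) = 711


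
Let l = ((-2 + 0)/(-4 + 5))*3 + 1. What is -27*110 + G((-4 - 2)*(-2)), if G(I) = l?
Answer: -2975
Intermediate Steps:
l = -5 (l = -2/1*3 + 1 = -2*1*3 + 1 = -2*3 + 1 = -6 + 1 = -5)
G(I) = -5
-27*110 + G((-4 - 2)*(-2)) = -27*110 - 5 = -2970 - 5 = -2975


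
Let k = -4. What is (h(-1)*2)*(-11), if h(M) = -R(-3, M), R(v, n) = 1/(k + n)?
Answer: -22/5 ≈ -4.4000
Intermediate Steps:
R(v, n) = 1/(-4 + n)
h(M) = -1/(-4 + M)
(h(-1)*2)*(-11) = (-1/(-4 - 1)*2)*(-11) = (-1/(-5)*2)*(-11) = (-1*(-1/5)*2)*(-11) = ((1/5)*2)*(-11) = (2/5)*(-11) = -22/5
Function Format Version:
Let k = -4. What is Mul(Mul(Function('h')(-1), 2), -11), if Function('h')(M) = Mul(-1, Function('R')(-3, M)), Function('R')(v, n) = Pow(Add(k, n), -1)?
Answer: Rational(-22, 5) ≈ -4.4000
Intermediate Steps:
Function('R')(v, n) = Pow(Add(-4, n), -1)
Function('h')(M) = Mul(-1, Pow(Add(-4, M), -1))
Mul(Mul(Function('h')(-1), 2), -11) = Mul(Mul(Mul(-1, Pow(Add(-4, -1), -1)), 2), -11) = Mul(Mul(Mul(-1, Pow(-5, -1)), 2), -11) = Mul(Mul(Mul(-1, Rational(-1, 5)), 2), -11) = Mul(Mul(Rational(1, 5), 2), -11) = Mul(Rational(2, 5), -11) = Rational(-22, 5)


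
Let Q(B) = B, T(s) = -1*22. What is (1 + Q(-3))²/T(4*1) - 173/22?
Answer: -177/22 ≈ -8.0455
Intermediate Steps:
T(s) = -22
(1 + Q(-3))²/T(4*1) - 173/22 = (1 - 3)²/(-22) - 173/22 = (-2)²*(-1/22) - 173*1/22 = 4*(-1/22) - 173/22 = -2/11 - 173/22 = -177/22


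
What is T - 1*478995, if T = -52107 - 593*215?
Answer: -658597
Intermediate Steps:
T = -179602 (T = -52107 - 1*127495 = -52107 - 127495 = -179602)
T - 1*478995 = -179602 - 1*478995 = -179602 - 478995 = -658597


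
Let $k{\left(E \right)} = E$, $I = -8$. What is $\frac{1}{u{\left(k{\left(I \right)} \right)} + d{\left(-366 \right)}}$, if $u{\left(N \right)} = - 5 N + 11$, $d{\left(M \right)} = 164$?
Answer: $\frac{1}{215} \approx 0.0046512$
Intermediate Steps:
$u{\left(N \right)} = 11 - 5 N$
$\frac{1}{u{\left(k{\left(I \right)} \right)} + d{\left(-366 \right)}} = \frac{1}{\left(11 - -40\right) + 164} = \frac{1}{\left(11 + 40\right) + 164} = \frac{1}{51 + 164} = \frac{1}{215}$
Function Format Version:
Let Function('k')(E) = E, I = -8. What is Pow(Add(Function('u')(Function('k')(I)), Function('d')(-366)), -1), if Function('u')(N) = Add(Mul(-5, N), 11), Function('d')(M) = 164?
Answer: Rational(1, 215) ≈ 0.0046512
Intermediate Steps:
Function('u')(N) = Add(11, Mul(-5, N))
Pow(Add(Function('u')(Function('k')(I)), Function('d')(-366)), -1) = Pow(Add(Add(11, Mul(-5, -8)), 164), -1) = Pow(Add(Add(11, 40), 164), -1) = Pow(Add(51, 164), -1) = Pow(215, -1) = Rational(1, 215)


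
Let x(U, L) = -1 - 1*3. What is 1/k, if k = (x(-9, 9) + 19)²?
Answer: 1/225 ≈ 0.0044444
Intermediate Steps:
x(U, L) = -4 (x(U, L) = -1 - 3 = -4)
k = 225 (k = (-4 + 19)² = 15² = 225)
1/k = 1/225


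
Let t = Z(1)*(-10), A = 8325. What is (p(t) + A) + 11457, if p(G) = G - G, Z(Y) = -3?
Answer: 19782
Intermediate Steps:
t = 30 (t = -3*(-10) = 30)
p(G) = 0
(p(t) + A) + 11457 = (0 + 8325) + 11457 = 8325 + 11457 = 19782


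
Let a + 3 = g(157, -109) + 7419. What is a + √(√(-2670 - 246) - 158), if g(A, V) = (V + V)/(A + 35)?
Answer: 711827/96 + √(-158 + 54*I) ≈ 7417.0 + 12.747*I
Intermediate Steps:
g(A, V) = 2*V/(35 + A) (g(A, V) = (2*V)/(35 + A) = 2*V/(35 + A))
a = 711827/96 (a = -3 + (2*(-109)/(35 + 157) + 7419) = -3 + (2*(-109)/192 + 7419) = -3 + (2*(-109)*(1/192) + 7419) = -3 + (-109/96 + 7419) = -3 + 712115/96 = 711827/96 ≈ 7414.9)
a + √(√(-2670 - 246) - 158) = 711827/96 + √(√(-2670 - 246) - 158) = 711827/96 + √(√(-2916) - 158) = 711827/96 + √(54*I - 158) = 711827/96 + √(-158 + 54*I)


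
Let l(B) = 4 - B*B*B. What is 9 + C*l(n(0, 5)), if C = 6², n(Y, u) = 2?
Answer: -135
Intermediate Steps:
C = 36
l(B) = 4 - B³ (l(B) = 4 - B²*B = 4 - B³)
9 + C*l(n(0, 5)) = 9 + 36*(4 - 1*2³) = 9 + 36*(4 - 1*8) = 9 + 36*(4 - 8) = 9 + 36*(-4) = 9 - 144 = -135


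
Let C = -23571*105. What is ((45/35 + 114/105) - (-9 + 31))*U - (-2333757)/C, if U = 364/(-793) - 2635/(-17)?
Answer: -152701475338/50324085 ≈ -3034.4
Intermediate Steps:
C = -2474955
U = 9427/61 (U = 364*(-1/793) - 2635*(-1/17) = -28/61 + 155 = 9427/61 ≈ 154.54)
((45/35 + 114/105) - (-9 + 31))*U - (-2333757)/C = ((45/35 + 114/105) - (-9 + 31))*(9427/61) - (-2333757)/(-2474955) = ((45*(1/35) + 114*(1/105)) - 1*22)*(9427/61) - (-2333757)*(-1)/2474955 = ((9/7 + 38/35) - 22)*(9427/61) - 1*777919/824985 = (83/35 - 22)*(9427/61) - 777919/824985 = -687/35*9427/61 - 777919/824985 = -6476349/2135 - 777919/824985 = -152701475338/50324085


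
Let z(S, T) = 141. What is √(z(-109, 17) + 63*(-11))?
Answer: 2*I*√138 ≈ 23.495*I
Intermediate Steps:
√(z(-109, 17) + 63*(-11)) = √(141 + 63*(-11)) = √(141 - 693) = √(-552) = 2*I*√138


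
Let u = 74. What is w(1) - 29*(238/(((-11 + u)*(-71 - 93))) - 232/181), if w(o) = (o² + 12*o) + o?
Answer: 6924589/133578 ≈ 51.839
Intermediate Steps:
w(o) = o² + 13*o
w(1) - 29*(238/(((-11 + u)*(-71 - 93))) - 232/181) = 1*(13 + 1) - 29*(238/(((-11 + 74)*(-71 - 93))) - 232/181) = 1*14 - 29*(238/((63*(-164))) - 232*1/181) = 14 - 29*(238/(-10332) - 232/181) = 14 - 29*(238*(-1/10332) - 232/181) = 14 - 29*(-17/738 - 232/181) = 14 - 29*(-174293/133578) = 14 + 5054497/133578 = 6924589/133578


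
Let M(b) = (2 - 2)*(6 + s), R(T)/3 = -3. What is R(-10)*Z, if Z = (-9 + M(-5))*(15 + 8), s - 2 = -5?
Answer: 1863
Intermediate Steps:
s = -3 (s = 2 - 5 = -3)
R(T) = -9 (R(T) = 3*(-3) = -9)
M(b) = 0 (M(b) = (2 - 2)*(6 - 3) = 0*3 = 0)
Z = -207 (Z = (-9 + 0)*(15 + 8) = -9*23 = -207)
R(-10)*Z = -9*(-207) = 1863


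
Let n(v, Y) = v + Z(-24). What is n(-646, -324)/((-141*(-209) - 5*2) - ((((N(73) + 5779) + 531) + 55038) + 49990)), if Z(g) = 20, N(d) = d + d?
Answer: 626/82025 ≈ 0.0076318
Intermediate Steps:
N(d) = 2*d
n(v, Y) = 20 + v (n(v, Y) = v + 20 = 20 + v)
n(-646, -324)/((-141*(-209) - 5*2) - ((((N(73) + 5779) + 531) + 55038) + 49990)) = (20 - 646)/((-141*(-209) - 5*2) - ((((2*73 + 5779) + 531) + 55038) + 49990)) = -626/((29469 - 10) - ((((146 + 5779) + 531) + 55038) + 49990)) = -626/(29459 - (((5925 + 531) + 55038) + 49990)) = -626/(29459 - ((6456 + 55038) + 49990)) = -626/(29459 - (61494 + 49990)) = -626/(29459 - 1*111484) = -626/(29459 - 111484) = -626/(-82025) = -626*(-1/82025) = 626/82025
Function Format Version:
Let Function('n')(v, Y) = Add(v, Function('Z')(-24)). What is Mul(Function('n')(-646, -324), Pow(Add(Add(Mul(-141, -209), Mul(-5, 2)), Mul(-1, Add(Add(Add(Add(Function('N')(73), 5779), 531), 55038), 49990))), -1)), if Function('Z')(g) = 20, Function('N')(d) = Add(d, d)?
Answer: Rational(626, 82025) ≈ 0.0076318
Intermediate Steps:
Function('N')(d) = Mul(2, d)
Function('n')(v, Y) = Add(20, v) (Function('n')(v, Y) = Add(v, 20) = Add(20, v))
Mul(Function('n')(-646, -324), Pow(Add(Add(Mul(-141, -209), Mul(-5, 2)), Mul(-1, Add(Add(Add(Add(Function('N')(73), 5779), 531), 55038), 49990))), -1)) = Mul(Add(20, -646), Pow(Add(Add(Mul(-141, -209), Mul(-5, 2)), Mul(-1, Add(Add(Add(Add(Mul(2, 73), 5779), 531), 55038), 49990))), -1)) = Mul(-626, Pow(Add(Add(29469, -10), Mul(-1, Add(Add(Add(Add(146, 5779), 531), 55038), 49990))), -1)) = Mul(-626, Pow(Add(29459, Mul(-1, Add(Add(Add(5925, 531), 55038), 49990))), -1)) = Mul(-626, Pow(Add(29459, Mul(-1, Add(Add(6456, 55038), 49990))), -1)) = Mul(-626, Pow(Add(29459, Mul(-1, Add(61494, 49990))), -1)) = Mul(-626, Pow(Add(29459, Mul(-1, 111484)), -1)) = Mul(-626, Pow(Add(29459, -111484), -1)) = Mul(-626, Pow(-82025, -1)) = Mul(-626, Rational(-1, 82025)) = Rational(626, 82025)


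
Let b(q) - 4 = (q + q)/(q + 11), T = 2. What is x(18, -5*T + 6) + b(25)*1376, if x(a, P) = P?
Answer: 66700/9 ≈ 7411.1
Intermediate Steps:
b(q) = 4 + 2*q/(11 + q) (b(q) = 4 + (q + q)/(q + 11) = 4 + (2*q)/(11 + q) = 4 + 2*q/(11 + q))
x(18, -5*T + 6) + b(25)*1376 = (-5*2 + 6) + (2*(22 + 3*25)/(11 + 25))*1376 = (-10 + 6) + (2*(22 + 75)/36)*1376 = -4 + (2*(1/36)*97)*1376 = -4 + (97/18)*1376 = -4 + 66736/9 = 66700/9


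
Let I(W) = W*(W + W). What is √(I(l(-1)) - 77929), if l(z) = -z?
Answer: I*√77927 ≈ 279.15*I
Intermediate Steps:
I(W) = 2*W² (I(W) = W*(2*W) = 2*W²)
√(I(l(-1)) - 77929) = √(2*(-1*(-1))² - 77929) = √(2*1² - 77929) = √(2*1 - 77929) = √(2 - 77929) = √(-77927) = I*√77927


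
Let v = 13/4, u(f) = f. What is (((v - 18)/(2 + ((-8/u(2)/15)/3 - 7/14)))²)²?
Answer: 49688753450625/4162314256 ≈ 11938.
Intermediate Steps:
v = 13/4 (v = 13*(¼) = 13/4 ≈ 3.2500)
(((v - 18)/(2 + ((-8/u(2)/15)/3 - 7/14)))²)² = (((13/4 - 18)/(2 + ((-8/2/15)/3 - 7/14)))²)² = ((-59/(4*(2 + ((-8*½*(1/15))*(⅓) - 7*1/14))))²)² = ((-59/(4*(2 + (-4*1/15*(⅓) - ½))))²)² = ((-59/(4*(2 + (-4/15*⅓ - ½))))²)² = ((-59/(4*(2 + (-4/45 - ½))))²)² = ((-59/(4*(2 - 53/90)))²)² = ((-59/(4*127/90))²)² = ((-59/4*90/127)²)² = ((-2655/254)²)² = (7049025/64516)² = 49688753450625/4162314256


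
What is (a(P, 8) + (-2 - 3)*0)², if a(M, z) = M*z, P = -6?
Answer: 2304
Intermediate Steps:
(a(P, 8) + (-2 - 3)*0)² = (-6*8 + (-2 - 3)*0)² = (-48 - 5*0)² = (-48 + 0)² = (-48)² = 2304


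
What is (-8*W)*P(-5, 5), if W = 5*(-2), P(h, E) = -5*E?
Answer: -2000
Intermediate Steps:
W = -10
(-8*W)*P(-5, 5) = (-8*(-10))*(-5*5) = 80*(-25) = -2000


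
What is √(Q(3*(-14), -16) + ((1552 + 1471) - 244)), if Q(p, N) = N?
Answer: 3*√307 ≈ 52.564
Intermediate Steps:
√(Q(3*(-14), -16) + ((1552 + 1471) - 244)) = √(-16 + ((1552 + 1471) - 244)) = √(-16 + (3023 - 244)) = √(-16 + 2779) = √2763 = 3*√307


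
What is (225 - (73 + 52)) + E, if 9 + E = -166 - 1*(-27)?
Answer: -48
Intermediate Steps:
E = -148 (E = -9 + (-166 - 1*(-27)) = -9 + (-166 + 27) = -9 - 139 = -148)
(225 - (73 + 52)) + E = (225 - (73 + 52)) - 148 = (225 - 1*125) - 148 = (225 - 125) - 148 = 100 - 148 = -48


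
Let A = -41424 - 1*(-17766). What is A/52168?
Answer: -11829/26084 ≈ -0.45350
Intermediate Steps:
A = -23658 (A = -41424 + 17766 = -23658)
A/52168 = -23658/52168 = -23658*1/52168 = -11829/26084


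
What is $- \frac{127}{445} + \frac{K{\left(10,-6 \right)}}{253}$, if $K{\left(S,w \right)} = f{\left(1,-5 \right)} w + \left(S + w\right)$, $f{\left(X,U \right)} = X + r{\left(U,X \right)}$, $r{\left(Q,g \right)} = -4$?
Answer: $- \frac{2031}{10235} \approx -0.19844$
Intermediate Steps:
$f{\left(X,U \right)} = -4 + X$ ($f{\left(X,U \right)} = X - 4 = -4 + X$)
$K{\left(S,w \right)} = S - 2 w$ ($K{\left(S,w \right)} = \left(-4 + 1\right) w + \left(S + w\right) = - 3 w + \left(S + w\right) = S - 2 w$)
$- \frac{127}{445} + \frac{K{\left(10,-6 \right)}}{253} = - \frac{127}{445} + \frac{10 - -12}{253} = \left(-127\right) \frac{1}{445} + \left(10 + 12\right) \frac{1}{253} = - \frac{127}{445} + 22 \cdot \frac{1}{253} = - \frac{127}{445} + \frac{2}{23} = - \frac{2031}{10235}$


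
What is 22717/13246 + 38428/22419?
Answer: 1018309711/296962074 ≈ 3.4291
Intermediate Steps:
22717/13246 + 38428/22419 = 1018309711/296962074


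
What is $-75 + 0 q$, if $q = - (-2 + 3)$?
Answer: $-75$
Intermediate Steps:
$q = -1$ ($q = \left(-1\right) 1 = -1$)
$-75 + 0 q = -75 + 0 \left(-1\right) = -75 + 0 = -75$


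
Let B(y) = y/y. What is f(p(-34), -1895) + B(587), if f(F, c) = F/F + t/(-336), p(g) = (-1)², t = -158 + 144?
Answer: 49/24 ≈ 2.0417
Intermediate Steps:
B(y) = 1
t = -14
p(g) = 1
f(F, c) = 25/24 (f(F, c) = F/F - 14/(-336) = 1 - 14*(-1/336) = 1 + 1/24 = 25/24)
f(p(-34), -1895) + B(587) = 25/24 + 1 = 49/24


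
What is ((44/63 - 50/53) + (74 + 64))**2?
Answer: 211566881296/11148921 ≈ 18976.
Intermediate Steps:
((44/63 - 50/53) + (74 + 64))**2 = ((44*(1/63) - 50*1/53) + 138)**2 = ((44/63 - 50/53) + 138)**2 = (-818/3339 + 138)**2 = (459964/3339)**2 = 211566881296/11148921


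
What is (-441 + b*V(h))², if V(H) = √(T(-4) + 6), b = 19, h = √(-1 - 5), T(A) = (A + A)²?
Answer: 219751 - 16758*√70 ≈ 79544.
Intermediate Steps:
T(A) = 4*A² (T(A) = (2*A)² = 4*A²)
h = I*√6 (h = √(-6) = I*√6 ≈ 2.4495*I)
V(H) = √70 (V(H) = √(4*(-4)² + 6) = √(4*16 + 6) = √(64 + 6) = √70)
(-441 + b*V(h))² = (-441 + 19*√70)²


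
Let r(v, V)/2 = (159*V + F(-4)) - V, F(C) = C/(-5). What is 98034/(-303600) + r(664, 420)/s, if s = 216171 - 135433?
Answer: 2698267389/2042671400 ≈ 1.3209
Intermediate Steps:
F(C) = -C/5 (F(C) = C*(-⅕) = -C/5)
r(v, V) = 8/5 + 316*V (r(v, V) = 2*((159*V - ⅕*(-4)) - V) = 2*((159*V + ⅘) - V) = 2*((⅘ + 159*V) - V) = 2*(⅘ + 158*V) = 8/5 + 316*V)
s = 80738
98034/(-303600) + r(664, 420)/s = 98034/(-303600) + (8/5 + 316*420)/80738 = 98034*(-1/303600) + (8/5 + 132720)*(1/80738) = -16339/50600 + (663608/5)*(1/80738) = -16339/50600 + 331804/201845 = 2698267389/2042671400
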